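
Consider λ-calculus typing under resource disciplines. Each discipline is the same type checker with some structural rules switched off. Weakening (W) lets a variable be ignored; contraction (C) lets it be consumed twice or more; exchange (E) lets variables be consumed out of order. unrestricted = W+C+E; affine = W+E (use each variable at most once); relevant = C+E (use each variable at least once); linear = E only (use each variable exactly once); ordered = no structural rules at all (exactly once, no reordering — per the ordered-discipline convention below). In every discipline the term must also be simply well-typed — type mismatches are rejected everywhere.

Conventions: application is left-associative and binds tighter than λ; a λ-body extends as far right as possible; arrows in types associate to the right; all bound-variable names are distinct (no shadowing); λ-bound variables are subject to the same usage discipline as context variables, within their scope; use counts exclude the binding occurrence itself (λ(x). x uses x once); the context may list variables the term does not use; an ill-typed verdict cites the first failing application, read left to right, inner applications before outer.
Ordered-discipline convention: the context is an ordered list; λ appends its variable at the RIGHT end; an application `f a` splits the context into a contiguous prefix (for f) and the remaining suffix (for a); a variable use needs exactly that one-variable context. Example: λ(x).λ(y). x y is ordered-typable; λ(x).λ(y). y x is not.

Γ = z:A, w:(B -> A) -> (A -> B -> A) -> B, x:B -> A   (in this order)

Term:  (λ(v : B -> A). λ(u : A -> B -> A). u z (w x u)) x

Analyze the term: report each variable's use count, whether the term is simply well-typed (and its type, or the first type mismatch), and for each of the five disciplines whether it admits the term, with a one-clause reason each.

variable uses: z: 1, w: 1, x: 2, v (λ-bound): 0, u (λ-bound): 2
uses in reading order: u, z, w, x, u, x
typing: ✓ — (A -> B -> A) -> A
ordered: ✗, x ×2, u ×2 used more than once (contraction); unused: v — weakening required
linear: ✗, x ×2, u ×2 used more than once (contraction); unused: v — weakening required
affine: ✗, x ×2, u ×2 used more than once (contraction)
relevant: ✗, unused: v — weakening required
unrestricted: ✓, type-checks ((A -> B -> A) -> A) and nothing is barred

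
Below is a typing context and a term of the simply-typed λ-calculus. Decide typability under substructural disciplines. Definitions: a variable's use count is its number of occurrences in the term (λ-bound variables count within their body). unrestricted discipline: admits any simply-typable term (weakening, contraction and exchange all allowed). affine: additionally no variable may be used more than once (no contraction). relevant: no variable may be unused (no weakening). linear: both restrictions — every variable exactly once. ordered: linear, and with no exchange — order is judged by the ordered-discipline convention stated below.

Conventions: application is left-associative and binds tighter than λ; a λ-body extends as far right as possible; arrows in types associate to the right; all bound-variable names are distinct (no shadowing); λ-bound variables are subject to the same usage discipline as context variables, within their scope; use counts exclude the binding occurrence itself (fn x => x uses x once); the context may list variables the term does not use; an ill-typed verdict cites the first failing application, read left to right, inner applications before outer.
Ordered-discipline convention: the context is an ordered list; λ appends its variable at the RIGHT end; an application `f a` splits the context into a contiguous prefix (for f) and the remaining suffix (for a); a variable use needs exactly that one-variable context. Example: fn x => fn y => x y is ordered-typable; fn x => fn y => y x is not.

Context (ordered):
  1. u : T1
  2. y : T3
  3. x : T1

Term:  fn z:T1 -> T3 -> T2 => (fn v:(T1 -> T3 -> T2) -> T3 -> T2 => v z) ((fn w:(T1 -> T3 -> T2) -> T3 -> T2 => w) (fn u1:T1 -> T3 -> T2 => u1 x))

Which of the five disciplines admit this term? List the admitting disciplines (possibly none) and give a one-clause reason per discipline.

accepted by: affine, unrestricted
use counts: u: 0, y: 0, x: 1, z (λ-bound): 1, v (λ-bound): 1, w (λ-bound): 1, u1 (λ-bound): 1
uses in reading order: v, z, w, u1, x
typing: well-typed at (T1 -> T3 -> T2) -> T3 -> T2
ordered: ✗, u, y left unused
linear: ✗, u, y left unused
affine: ✓, no duplicate uses among u, y, x, z, v, w, u1
relevant: ✗, u, y left unused
unrestricted: ✓, well-typed at (T1 -> T3 -> T2) -> T3 -> T2; no restrictions here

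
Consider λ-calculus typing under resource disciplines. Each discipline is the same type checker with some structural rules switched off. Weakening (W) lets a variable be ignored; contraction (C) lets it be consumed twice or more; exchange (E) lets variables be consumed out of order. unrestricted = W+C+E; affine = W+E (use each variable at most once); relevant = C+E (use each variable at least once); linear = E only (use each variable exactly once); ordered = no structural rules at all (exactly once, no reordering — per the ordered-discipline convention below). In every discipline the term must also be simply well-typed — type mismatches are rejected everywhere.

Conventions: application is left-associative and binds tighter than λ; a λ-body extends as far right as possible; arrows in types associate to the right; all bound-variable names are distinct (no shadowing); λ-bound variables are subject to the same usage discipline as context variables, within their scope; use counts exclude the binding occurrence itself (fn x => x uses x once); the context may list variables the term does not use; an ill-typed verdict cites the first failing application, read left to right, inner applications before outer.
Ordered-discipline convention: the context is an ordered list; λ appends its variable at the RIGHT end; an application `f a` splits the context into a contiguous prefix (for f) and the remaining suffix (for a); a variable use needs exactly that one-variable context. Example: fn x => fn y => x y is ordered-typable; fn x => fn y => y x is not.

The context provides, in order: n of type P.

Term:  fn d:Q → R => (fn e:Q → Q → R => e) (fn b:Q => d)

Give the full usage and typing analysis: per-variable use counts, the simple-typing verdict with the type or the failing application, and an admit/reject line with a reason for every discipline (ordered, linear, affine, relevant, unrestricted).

counts: n ×0, d (bound) ×1, e (bound) ×1, b (bound) ×0
order of uses: e, d
typing: ✓ — (Q → R) → Q → Q → R
ordered: ✗ — n, b left unused
linear: ✗ — n, b left unused
affine: ✓ — n, d, e, b: no repeats, contraction unneeded
relevant: ✗ — n, b left unused
unrestricted: ✓ — type-checks ((Q → R) → Q → Q → R) and nothing is barred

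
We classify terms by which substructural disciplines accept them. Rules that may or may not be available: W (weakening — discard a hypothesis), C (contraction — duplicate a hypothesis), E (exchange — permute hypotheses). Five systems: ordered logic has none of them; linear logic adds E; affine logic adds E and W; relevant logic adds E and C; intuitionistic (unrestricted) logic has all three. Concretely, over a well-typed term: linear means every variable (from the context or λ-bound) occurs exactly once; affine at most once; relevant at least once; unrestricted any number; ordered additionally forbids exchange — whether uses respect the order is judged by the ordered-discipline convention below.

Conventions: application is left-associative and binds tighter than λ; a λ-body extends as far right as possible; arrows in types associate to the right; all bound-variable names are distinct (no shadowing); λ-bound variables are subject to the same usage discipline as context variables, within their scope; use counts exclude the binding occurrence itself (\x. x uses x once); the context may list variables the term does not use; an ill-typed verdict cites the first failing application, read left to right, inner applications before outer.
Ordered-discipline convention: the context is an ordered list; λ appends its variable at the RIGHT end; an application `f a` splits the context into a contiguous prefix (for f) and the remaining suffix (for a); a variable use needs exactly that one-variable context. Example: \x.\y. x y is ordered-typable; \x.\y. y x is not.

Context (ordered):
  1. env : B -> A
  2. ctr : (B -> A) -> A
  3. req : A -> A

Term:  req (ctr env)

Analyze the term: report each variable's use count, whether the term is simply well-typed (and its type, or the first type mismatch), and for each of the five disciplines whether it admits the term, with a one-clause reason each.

usage: env=1; ctr=1; req=1
left-to-right use order: req, ctr, env
typing: the term checks, with type A
ordered ✗ (needs exchange: uses follow req, ctr, env)
linear ✓ (single use per variable (env, ctr, req))
affine ✓ (no duplicate uses among env, ctr, req)
relevant ✓ (every one of env, ctr, req appears)
unrestricted ✓ (typability at A is all that's needed)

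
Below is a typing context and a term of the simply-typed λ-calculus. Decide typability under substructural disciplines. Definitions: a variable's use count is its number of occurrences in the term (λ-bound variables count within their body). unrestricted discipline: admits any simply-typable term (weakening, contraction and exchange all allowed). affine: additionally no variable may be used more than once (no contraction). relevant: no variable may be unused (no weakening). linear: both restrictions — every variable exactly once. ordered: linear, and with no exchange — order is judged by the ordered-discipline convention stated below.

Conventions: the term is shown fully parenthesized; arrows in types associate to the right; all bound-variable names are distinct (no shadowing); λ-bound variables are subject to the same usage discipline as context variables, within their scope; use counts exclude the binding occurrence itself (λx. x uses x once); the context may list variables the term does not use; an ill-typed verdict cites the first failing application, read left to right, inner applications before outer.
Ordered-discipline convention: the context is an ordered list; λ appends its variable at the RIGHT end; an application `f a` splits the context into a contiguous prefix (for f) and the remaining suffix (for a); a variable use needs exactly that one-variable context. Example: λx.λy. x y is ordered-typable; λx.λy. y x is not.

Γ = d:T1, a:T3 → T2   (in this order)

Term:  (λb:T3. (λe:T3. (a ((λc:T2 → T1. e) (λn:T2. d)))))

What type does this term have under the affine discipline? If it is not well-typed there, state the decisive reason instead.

term : T3 → T3 → T2
variable uses: d=1; a=1; b [bound]=0; e [bound]=1; c [bound]=0; n [bound]=0
left-to-right use order: a, e, d
typing: ✓ — T3 → T3 → T2
per-discipline verdicts: ordered ✗ · linear ✗ · affine ✓ · relevant ✗ · unrestricted ✓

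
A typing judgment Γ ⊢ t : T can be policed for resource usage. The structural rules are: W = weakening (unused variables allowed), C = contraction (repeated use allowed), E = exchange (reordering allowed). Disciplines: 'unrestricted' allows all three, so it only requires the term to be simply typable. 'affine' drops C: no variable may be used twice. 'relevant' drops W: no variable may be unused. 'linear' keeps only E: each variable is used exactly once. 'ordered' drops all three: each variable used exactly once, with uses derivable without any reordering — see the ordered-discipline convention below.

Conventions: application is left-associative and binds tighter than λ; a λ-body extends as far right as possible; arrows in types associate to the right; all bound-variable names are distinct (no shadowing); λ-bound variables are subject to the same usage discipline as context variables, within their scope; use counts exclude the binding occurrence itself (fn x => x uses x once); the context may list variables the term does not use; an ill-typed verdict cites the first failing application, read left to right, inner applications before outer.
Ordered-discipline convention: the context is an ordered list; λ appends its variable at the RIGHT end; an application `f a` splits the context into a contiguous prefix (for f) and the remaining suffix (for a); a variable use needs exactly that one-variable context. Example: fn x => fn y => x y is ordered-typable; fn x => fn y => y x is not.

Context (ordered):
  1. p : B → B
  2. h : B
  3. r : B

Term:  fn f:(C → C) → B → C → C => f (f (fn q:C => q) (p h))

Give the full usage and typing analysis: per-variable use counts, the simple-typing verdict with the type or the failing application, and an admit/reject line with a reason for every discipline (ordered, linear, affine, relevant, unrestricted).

counts: p ×1; h ×1; r ×0; f (λ-bound) ×2; q (λ-bound) ×1
uses in reading order: f, f, q, p, h
typing: ✓ — ((C → C) → B → C → C) → B → C → C
ordered: ✗, repeated use of f ×2; r never used (weakening)
linear: ✗, repeated use of f ×2; r never used (weakening)
affine: ✗, repeated use of f ×2
relevant: ✗, r never used (weakening)
unrestricted: ✓, simply typable at ((C → C) → B → C → C) → B → C → C; W, C, E all held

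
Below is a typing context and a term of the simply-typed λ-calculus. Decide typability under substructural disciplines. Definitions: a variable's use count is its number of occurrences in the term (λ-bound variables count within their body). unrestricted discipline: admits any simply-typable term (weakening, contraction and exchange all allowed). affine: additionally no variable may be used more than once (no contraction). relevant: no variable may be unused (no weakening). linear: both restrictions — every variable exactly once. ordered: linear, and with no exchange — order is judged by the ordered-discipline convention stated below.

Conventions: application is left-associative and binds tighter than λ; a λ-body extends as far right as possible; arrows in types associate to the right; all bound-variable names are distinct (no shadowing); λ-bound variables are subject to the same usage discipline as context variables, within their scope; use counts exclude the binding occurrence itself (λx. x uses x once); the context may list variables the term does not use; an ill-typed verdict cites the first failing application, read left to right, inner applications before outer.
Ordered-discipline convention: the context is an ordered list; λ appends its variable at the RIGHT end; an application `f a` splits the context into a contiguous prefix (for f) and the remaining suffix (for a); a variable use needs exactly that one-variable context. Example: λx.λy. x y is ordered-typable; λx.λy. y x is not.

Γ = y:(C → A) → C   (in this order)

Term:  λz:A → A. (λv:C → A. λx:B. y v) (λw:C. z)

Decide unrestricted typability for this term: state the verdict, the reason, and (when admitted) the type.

no — the type mismatch rejects it
variable uses: y: 1×; z (λ-bound): 1×; v (λ-bound): 1×; x (λ-bound): 0×; w (λ-bound): 0×
left-to-right use order: y, v, z
typing: ill-typed: an application expects C → A but receives C → A → A
across the five disciplines: ordered ✗ | linear ✗ | affine ✗ | relevant ✗ | unrestricted ✗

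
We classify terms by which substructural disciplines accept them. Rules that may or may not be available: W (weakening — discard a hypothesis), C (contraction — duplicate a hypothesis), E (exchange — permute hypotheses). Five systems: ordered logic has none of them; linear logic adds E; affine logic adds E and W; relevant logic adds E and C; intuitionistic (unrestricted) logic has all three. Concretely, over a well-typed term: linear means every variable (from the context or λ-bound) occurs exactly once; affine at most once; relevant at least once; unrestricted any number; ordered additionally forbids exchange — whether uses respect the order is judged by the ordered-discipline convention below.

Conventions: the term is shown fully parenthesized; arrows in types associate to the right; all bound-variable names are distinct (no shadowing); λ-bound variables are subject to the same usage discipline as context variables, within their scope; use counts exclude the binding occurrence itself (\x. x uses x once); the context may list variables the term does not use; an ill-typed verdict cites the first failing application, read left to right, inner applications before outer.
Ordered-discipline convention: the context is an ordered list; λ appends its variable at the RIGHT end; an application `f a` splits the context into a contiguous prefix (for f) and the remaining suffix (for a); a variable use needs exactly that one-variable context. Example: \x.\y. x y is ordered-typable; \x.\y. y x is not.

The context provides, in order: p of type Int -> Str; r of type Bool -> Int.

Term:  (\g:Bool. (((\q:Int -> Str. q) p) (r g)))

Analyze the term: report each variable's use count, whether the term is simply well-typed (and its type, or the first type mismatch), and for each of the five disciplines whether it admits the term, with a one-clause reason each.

usage: p: 1; r: 1; g (λ-bound): 1; q (λ-bound): 1
uses in reading order: q, p, r, g
typing: well-typed at Bool -> Str
ordered: ✓, p, r, g, q: once each, no exchange needed
linear: ✓, exactly-once usage across p, r, g, q
affine: ✓, no duplicate uses among p, r, g, q
relevant: ✓, every one of p, r, g, q appears
unrestricted: ✓, simply typable at Bool -> Str; W, C, E all held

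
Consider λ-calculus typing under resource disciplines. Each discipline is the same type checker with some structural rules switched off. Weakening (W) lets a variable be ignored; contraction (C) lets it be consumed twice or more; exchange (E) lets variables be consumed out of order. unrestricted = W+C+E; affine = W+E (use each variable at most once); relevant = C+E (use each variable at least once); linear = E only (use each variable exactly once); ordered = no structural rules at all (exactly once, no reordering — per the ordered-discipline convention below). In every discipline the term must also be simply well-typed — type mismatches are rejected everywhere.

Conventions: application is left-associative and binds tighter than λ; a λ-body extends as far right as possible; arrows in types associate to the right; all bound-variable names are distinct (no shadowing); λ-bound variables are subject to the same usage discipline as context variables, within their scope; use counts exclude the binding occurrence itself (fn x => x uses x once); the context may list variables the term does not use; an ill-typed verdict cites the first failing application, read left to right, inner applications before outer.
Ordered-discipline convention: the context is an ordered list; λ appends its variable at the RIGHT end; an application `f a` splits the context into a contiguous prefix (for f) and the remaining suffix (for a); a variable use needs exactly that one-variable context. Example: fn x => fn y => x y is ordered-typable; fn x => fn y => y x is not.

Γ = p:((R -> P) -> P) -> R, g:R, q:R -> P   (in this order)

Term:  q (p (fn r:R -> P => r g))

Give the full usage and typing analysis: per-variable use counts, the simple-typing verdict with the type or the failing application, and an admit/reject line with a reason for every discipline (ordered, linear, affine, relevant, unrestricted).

variable uses: p: 1, g: 1, q: 1, r (λ-bound): 1
left-to-right use order: q, p, r, g
typing: ✓ — P
ordered ✗ (no ordered split (uses run q, p, r, g))
linear ✓ (p, g, q, r: one use apiece)
affine ✓ (no duplicate uses among p, g, q, r)
relevant ✓ (every one of p, g, q, r appears)
unrestricted ✓ (type-checks (P) and nothing is barred)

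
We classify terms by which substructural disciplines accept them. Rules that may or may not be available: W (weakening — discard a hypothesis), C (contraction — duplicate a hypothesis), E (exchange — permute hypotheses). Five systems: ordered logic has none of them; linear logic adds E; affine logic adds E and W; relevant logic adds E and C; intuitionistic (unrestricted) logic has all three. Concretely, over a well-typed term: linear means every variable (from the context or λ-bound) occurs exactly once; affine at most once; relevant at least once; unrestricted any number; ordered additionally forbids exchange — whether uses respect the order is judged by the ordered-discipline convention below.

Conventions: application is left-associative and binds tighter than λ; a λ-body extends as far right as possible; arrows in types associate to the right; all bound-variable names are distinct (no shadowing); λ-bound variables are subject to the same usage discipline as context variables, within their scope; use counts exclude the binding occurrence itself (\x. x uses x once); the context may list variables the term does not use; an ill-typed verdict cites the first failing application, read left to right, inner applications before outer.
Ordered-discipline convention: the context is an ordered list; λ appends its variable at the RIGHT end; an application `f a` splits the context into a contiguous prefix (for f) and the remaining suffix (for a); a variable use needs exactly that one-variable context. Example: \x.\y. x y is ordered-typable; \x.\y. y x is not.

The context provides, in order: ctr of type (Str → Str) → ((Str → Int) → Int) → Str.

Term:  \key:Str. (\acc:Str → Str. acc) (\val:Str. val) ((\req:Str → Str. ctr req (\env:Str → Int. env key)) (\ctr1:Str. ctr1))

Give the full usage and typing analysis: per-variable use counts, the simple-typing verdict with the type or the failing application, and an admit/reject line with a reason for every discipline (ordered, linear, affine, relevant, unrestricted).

variable uses: ctr=1; key [bound]=1; acc [bound]=1; val [bound]=1; req [bound]=1; env [bound]=1; ctr1 [bound]=1
use order (left to right): acc, val, ctr, req, env, key, ctr1
typing: ✓ — Str → Str
ordered ✗ (no contiguous prefix/suffix split fits acc, val, ctr, req, env, key, ctr1)
linear ✓ (ctr, key, acc, val, req, env, ctr1: one use apiece)
affine ✓ (none of ctr, key, acc, val, req, env, ctr1 used more than once)
relevant ✓ (ctr, key, acc, val, req, env, ctr1: all used, weakening unneeded)
unrestricted ✓ (well-typed at Str → Str; no restrictions here)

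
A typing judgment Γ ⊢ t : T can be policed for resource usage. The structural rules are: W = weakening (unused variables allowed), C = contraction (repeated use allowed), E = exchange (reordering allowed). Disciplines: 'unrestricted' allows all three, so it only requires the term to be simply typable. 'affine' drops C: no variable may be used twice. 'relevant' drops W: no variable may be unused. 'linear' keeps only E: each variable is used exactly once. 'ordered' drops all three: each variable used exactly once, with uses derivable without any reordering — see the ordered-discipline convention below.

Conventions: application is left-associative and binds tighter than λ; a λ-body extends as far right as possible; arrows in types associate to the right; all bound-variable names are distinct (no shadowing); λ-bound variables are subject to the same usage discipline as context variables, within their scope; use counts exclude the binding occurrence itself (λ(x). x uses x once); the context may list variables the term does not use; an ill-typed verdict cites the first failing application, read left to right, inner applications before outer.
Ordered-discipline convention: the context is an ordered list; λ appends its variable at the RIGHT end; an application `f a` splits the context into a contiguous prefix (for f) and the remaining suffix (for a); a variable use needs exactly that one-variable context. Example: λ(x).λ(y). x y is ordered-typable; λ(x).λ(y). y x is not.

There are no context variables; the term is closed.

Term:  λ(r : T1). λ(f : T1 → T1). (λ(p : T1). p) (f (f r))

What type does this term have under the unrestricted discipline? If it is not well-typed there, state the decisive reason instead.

term : T1 → (T1 → T1) → T1
use counts: r (bound): 1, f (bound): 2, p (bound): 1
use order (left to right): p, f, f, r
typing: the term checks, with type T1 → (T1 → T1) → T1
all disciplines: ordered ✗ · linear ✗ · affine ✗ · relevant ✓ · unrestricted ✓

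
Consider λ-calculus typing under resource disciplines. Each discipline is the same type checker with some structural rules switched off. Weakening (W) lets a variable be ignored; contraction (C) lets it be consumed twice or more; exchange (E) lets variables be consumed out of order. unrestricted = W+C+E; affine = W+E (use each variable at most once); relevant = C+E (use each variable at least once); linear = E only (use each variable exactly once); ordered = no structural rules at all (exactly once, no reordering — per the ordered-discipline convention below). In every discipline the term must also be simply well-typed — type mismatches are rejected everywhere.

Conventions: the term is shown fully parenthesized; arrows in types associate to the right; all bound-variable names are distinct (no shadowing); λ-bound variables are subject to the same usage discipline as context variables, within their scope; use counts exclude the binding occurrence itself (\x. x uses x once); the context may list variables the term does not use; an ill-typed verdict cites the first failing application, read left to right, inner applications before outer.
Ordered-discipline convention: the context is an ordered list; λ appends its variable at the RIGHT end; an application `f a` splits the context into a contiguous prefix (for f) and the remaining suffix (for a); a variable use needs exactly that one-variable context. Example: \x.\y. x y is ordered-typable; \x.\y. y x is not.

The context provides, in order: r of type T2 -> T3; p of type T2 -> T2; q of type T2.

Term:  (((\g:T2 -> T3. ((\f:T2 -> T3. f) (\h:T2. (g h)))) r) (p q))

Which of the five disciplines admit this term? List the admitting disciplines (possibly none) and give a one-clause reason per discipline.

accepted by: ordered, linear, affine, relevant, unrestricted
use counts: r ×1, p ×1, q ×1, g [bound] ×1, f [bound] ×1, h [bound] ×1
use order (left to right): f, g, h, r, p, q
typing: well-typed — term : T3
ordered ✓ (one use each (r, p, q, g, f, h); ordered split holds)
linear ✓ (single use per variable (r, p, q, g, f, h))
affine ✓ (r, p, q, g, f, h: no repeats, contraction unneeded)
relevant ✓ (none of r, p, q, g, f, h goes unused)
unrestricted ✓ (well-typed at T3; no restrictions here)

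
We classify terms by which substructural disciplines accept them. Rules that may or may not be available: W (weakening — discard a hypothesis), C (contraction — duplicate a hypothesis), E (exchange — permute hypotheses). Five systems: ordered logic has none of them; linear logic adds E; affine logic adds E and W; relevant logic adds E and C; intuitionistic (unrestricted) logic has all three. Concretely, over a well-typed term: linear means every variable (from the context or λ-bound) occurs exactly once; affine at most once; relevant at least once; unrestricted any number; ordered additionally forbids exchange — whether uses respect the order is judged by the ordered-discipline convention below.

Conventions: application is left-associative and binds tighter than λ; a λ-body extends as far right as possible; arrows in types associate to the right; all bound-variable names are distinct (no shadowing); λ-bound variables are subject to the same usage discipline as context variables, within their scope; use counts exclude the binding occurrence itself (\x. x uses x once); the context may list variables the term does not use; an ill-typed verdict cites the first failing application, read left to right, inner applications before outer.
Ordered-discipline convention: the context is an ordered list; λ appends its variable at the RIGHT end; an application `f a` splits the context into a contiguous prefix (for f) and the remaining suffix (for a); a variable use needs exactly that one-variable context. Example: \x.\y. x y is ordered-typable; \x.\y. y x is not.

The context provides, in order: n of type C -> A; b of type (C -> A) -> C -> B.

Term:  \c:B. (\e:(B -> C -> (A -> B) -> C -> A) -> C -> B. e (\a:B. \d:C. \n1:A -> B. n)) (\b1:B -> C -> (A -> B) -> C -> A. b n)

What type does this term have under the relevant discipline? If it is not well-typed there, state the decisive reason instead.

not well-typed under relevant — unused: c, a, d, n1, b1 — weakening required
counts: n: 2, b: 1, c (bound): 0, e (bound): 1, a (bound): 0, d (bound): 0, n1 (bound): 0, b1 (bound): 0
use order (left to right): e, n, b, n
typing: the term checks, with type B -> C -> B
all disciplines: ordered ✗ | linear ✗ | affine ✗ | relevant ✗ | unrestricted ✓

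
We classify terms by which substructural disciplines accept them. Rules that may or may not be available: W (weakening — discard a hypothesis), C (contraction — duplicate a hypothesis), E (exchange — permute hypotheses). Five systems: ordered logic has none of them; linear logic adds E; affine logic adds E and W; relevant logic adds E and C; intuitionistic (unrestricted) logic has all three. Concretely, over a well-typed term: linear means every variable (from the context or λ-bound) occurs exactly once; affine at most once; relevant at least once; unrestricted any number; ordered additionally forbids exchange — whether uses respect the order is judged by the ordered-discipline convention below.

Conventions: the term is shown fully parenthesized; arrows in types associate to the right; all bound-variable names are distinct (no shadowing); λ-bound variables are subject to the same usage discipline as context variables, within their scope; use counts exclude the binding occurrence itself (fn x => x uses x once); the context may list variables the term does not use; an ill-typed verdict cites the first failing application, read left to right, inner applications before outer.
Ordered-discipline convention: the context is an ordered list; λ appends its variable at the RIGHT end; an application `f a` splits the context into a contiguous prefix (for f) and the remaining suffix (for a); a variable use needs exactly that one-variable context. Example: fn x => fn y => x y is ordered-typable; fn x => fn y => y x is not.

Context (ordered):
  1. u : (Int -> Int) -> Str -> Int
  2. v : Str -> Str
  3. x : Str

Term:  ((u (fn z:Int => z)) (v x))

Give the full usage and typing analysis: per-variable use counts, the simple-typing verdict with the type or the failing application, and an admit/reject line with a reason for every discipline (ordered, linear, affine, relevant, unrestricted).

usage: u: 1×; v: 1×; x: 1×; z (bound): 1×
use order (left to right): u, z, v, x
typing: well-typed — term : Int
ordered: ✓ — u, v, x, z: once each, no exchange needed
linear: ✓ — single use per variable (u, v, x, z)
affine: ✓ — at most one use each (u, v, x, z)
relevant: ✓ — u, v, x, z: all used, weakening unneeded
unrestricted: ✓ — type-checks (Int) and nothing is barred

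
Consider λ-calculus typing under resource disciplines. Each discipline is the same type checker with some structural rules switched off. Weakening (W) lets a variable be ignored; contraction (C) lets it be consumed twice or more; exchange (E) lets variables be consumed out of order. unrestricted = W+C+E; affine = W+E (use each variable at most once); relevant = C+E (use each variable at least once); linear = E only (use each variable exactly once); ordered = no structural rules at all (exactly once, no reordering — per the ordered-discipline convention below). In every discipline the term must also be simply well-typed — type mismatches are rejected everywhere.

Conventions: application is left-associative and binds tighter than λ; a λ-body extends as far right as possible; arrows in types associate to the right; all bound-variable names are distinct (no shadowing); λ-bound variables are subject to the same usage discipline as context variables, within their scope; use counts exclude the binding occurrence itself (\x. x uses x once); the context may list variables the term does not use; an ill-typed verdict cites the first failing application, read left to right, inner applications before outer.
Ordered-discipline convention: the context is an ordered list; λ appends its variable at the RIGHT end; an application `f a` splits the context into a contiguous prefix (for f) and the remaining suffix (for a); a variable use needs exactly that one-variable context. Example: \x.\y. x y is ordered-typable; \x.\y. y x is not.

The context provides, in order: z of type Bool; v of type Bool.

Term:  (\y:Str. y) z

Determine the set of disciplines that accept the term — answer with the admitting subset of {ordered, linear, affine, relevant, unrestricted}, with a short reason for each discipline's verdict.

admitting disciplines: none
counts: z=1, v=0, y [bound]=1
uses in reading order: y, z
typing: ill-typed: argument of type Bool where Str is required
ordered ✗ (the type mismatch rejects it)
linear ✗ (not simply typable)
affine ✗ (fails simple typing)
relevant ✗ (a type mismatch blocks all five)
unrestricted ✗ (the type mismatch rejects it)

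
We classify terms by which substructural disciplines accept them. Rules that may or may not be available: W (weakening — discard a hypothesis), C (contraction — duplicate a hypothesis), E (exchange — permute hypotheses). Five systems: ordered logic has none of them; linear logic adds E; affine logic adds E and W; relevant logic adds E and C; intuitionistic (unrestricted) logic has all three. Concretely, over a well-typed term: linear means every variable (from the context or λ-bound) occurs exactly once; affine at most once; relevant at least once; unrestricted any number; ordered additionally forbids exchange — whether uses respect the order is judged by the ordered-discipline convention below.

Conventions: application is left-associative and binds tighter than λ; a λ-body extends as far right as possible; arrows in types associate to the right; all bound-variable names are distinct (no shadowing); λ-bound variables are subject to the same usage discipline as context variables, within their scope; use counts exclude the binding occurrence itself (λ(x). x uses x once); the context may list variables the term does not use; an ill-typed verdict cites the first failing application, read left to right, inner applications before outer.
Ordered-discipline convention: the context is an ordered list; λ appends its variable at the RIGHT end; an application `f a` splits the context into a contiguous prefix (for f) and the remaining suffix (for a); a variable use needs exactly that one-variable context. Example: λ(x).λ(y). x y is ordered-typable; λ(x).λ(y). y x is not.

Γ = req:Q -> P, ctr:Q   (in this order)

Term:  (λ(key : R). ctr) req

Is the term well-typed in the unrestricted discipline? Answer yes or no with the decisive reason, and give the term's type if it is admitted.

no — fails simple typing
usage: req: 1×, ctr: 1×, key (bound): 0×
uses in reading order: ctr, req
typing: ill-typed: a function awaiting R gets Q -> P
across the five disciplines: ordered ✗, linear ✗, affine ✗, relevant ✗, unrestricted ✗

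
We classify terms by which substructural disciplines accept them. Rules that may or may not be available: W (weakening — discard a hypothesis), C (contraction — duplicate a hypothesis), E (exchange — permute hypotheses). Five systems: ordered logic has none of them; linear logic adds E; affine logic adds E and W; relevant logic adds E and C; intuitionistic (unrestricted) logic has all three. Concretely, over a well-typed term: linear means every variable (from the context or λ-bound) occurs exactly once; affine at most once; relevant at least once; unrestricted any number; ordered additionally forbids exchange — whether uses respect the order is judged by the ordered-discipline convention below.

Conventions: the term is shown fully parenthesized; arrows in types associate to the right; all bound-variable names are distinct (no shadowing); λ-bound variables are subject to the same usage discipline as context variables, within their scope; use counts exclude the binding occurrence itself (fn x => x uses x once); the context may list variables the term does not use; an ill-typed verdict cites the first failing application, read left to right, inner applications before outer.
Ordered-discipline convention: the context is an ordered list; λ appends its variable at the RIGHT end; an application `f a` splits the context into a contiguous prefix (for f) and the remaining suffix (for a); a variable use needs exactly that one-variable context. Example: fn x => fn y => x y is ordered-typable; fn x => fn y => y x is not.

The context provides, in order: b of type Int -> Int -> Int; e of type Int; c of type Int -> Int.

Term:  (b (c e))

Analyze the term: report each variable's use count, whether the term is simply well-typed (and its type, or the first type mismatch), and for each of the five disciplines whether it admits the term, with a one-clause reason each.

use counts: b: 1; e: 1; c: 1
left-to-right use order: b, c, e
typing: the term checks, with type Int -> Int
ordered ✗ (no ordered split (uses run b, c, e))
linear ✓ (exactly-once usage across b, e, c)
affine ✓ (no duplicate uses among b, e, c)
relevant ✓ (b, e, c: all used, weakening unneeded)
unrestricted ✓ (simply typable at Int -> Int; W, C, E all held)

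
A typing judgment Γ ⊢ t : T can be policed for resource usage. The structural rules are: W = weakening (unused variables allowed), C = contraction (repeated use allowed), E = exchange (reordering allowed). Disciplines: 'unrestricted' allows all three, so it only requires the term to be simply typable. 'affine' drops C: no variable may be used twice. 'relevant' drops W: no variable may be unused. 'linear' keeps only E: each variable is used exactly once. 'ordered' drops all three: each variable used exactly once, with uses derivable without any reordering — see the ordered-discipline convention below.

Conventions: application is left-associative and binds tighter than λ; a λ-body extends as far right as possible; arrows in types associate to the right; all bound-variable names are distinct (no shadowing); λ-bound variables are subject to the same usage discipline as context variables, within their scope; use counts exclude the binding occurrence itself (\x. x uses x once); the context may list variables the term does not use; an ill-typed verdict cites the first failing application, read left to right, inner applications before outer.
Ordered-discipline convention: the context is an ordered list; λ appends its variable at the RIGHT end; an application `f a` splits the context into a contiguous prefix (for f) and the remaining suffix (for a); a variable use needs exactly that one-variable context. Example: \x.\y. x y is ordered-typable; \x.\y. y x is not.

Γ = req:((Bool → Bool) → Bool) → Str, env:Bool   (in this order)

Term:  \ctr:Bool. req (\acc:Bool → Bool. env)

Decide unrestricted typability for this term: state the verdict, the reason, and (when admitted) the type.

yes — typability at Bool → Str is all that's needed; term : Bool → Str
usage: req ×1, env ×1, ctr (λ-bound) ×0, acc (λ-bound) ×0
use order (left to right): req, env
typing: the term checks, with type Bool → Str
summary: ordered ✗, linear ✗, affine ✓, relevant ✗, unrestricted ✓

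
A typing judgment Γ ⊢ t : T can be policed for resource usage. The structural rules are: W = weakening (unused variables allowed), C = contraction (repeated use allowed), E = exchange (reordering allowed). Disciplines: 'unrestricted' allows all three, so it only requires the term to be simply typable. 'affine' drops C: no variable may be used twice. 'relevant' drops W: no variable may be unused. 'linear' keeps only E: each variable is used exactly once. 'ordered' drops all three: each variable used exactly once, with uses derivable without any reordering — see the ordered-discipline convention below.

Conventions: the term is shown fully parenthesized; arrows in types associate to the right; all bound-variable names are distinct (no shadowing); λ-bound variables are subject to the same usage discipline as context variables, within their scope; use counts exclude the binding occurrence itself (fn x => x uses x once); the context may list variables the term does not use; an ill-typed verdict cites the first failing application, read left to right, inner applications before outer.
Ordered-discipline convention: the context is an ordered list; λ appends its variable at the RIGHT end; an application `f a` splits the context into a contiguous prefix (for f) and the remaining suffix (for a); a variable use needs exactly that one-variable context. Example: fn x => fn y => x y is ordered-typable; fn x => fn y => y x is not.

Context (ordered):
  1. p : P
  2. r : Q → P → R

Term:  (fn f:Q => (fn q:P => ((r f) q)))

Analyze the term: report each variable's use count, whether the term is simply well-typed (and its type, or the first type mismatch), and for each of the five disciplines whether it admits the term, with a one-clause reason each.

counts: p: 0, r: 1, f (bound): 1, q (bound): 1
use order (left to right): r, f, q
typing: well-typed at Q → P → R
ordered: ✗, unused: p — weakening required
linear: ✗, unused: p — weakening required
affine: ✓, p, r, f, q: no repeats, contraction unneeded
relevant: ✗, unused: p — weakening required
unrestricted: ✓, type-checks (Q → P → R) and nothing is barred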